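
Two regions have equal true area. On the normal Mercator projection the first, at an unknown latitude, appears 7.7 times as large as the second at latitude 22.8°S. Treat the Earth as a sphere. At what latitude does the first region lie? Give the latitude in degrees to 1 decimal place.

Mercator areal scale is sec²φ, so apparent-area ratio = sec²φ₁ / sec²φ₂ = cos²φ₂ / cos²φ₁.
cos²φ₂ / cos²φ₁ = 7.7  ⇒  cos φ₁ = cos 22.8° / √7.7 = 0.9219/2.775 = 0.3322.
φ₁ = arccos(0.3322) ≈ 70.6°.

70.6°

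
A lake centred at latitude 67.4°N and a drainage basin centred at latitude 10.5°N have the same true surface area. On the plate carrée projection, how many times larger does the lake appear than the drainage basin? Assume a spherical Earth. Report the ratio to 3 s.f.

Plate carrée maps x = Rλ, y = Rφ. The meridian scale is h = 1 and the parallel scale is k = 1/cos φ = sec φ.
Areal scale at 67.4°: h·k = 1.000 × 2.602 = 2.602.
Areal scale at 10.5°: h·k = 1.000 × 1.017 = 1.017.
Ratio = 2.602/1.017 ≈ 2.56.

2.56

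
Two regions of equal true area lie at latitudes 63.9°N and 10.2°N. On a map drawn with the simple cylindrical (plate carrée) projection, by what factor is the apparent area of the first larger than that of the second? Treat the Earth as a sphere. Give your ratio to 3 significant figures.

Plate carrée maps x = Rλ, y = Rφ. The meridian scale is h = 1 and the parallel scale is k = 1/cos φ = sec φ.
Areal scale at 63.9°: h·k = 1.000 × 2.273 = 2.273.
Areal scale at 10.2°: h·k = 1.000 × 1.016 = 1.016.
Ratio = 2.273/1.016 ≈ 2.24.

2.24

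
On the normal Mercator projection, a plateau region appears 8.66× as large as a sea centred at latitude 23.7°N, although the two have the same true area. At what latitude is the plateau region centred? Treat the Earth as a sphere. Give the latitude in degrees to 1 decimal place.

71.9°

On Mercator, (apparent₁)/(apparent₂) = sec²φ₁ / sec²φ₂ when true areas are equal.
cos²φ₂ / cos²φ₁ = 8.66  ⇒  cos φ₁ = cos 23.7° / √8.66 = 0.9157/2.943 = 0.3112.
φ₁ = arccos(0.3112) ≈ 71.9°.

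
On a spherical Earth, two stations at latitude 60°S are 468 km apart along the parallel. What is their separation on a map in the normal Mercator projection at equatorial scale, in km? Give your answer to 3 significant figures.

The Mercator projection is conformal; its linear scale factor is the same in every direction and equals sec φ = 1/cos φ.
Along the parallel, k = sec 60° = 1/0.5000 = 2.000.
Map distance = 468 × 2.000 ≈ 936 km.

936 km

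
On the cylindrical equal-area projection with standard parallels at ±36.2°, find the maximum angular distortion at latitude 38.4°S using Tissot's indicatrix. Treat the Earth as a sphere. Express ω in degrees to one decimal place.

3.4°

For cylindrical equal-area with standard parallel φ₀, h = cos φ / cos φ₀ and k = cos φ₀ / cos φ, so h·k = 1.
At 38.4°: h = 0.9712, k = 1.030; principal scales a = 1.030, b = 0.9712.
sin(ω/2) = (a − b)/(a + b) = 0.05852/2.001 = 0.02925, so ω = 2 arcsin(0.02925) ≈ 3.4°.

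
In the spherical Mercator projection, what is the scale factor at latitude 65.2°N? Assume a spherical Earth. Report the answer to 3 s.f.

The Mercator projection is conformal; its linear scale factor is the same in every direction and equals sec φ = 1/cos φ.
k = 1/cos 65.2° = 1/0.4195 = 2.384.

2.38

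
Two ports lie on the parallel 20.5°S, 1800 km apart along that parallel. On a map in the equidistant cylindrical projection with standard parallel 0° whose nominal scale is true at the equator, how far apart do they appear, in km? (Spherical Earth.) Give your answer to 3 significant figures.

1920 km

Plate carrée maps x = Rλ, y = Rφ. The meridian scale is h = 1 and the parallel scale is k = 1/cos φ = sec φ.
Along the parallel, k = sec 20.5° = 1/0.9367 = 1.068.
Map distance = 1800 × 1.068 ≈ 1920 km.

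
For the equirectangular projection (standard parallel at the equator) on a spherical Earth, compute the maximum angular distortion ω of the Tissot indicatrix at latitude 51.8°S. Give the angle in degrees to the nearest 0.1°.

27.3°

For the equirectangular projection with φ₀ = 0 (plate carrée), h = 1 along meridians and k = sec φ along parallels.
At 51.8°: h = 1.000, k = 1.617; principal scales a = 1.617, b = 1.000.
sin(ω/2) = (a − b)/(a + b) = 0.6171/2.617 = 0.2358, so ω = 2 arcsin(0.2358) ≈ 27.3°.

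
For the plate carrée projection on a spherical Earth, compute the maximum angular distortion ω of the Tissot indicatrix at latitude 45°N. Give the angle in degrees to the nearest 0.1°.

19.8°

In the plate carrée (x = Rλ, y = Rφ), meridians are true-scale (h = 1) and parallels are stretched by k = sec φ.
At 45°: h = 1.000, k = 1.414; principal scales a = 1.414, b = 1.000.
sin(ω/2) = (a − b)/(a + b) = 0.4142/2.414 = 0.1716, so ω = 2 arcsin(0.1716) ≈ 19.8°.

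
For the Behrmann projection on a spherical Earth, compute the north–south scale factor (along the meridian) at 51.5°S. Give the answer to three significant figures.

Behrmann is a cylindrical equal-area projection with standard parallels at ±30°. For cylindrical equal-area with standard parallel φ₀, h = cos φ / cos φ₀ and k = cos φ₀ / cos φ, so h·k = 1.
h = cos 51.5° / cos 30° = 0.6225/0.8660 = 0.7188.

0.719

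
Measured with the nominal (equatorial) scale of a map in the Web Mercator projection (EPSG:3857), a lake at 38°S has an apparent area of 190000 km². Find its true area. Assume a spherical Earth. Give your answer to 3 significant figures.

118000 km²

The Mercator projection is conformal; its linear scale factor is the same in every direction and equals sec φ = 1/cos φ.
Areal scale = k² = sec²φ = 1/cos²(38°) = 1/0.7880² = 1.610.
True area = apparent / (areal scale) = 190000 / 1.610 ≈ 118000 km².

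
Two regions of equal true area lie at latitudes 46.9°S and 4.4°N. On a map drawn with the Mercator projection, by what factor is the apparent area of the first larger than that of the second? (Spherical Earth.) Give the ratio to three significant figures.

2.13

On Mercator, area is exaggerated by sec²φ = 1/cos²φ.
At 46.9°: sec²(46.9°) = 1/0.6833² = 2.142.
At 4.4°: sec²(4.4°) = 1/0.9971² = 1.006.
Ratio = 2.142/1.006 = cos²(4.4°)/cos²(46.9°) ≈ 2.13.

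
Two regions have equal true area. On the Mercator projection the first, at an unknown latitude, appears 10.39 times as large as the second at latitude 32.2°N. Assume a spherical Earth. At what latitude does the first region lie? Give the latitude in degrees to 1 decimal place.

74.8°

Mercator areal scale is sec²φ, so apparent-area ratio = sec²φ₁ / sec²φ₂ = cos²φ₂ / cos²φ₁.
cos²φ₂ / cos²φ₁ = 10.39  ⇒  cos φ₁ = cos 32.2° / √10.39 = 0.8462/3.223 = 0.2625.
φ₁ = arccos(0.2625) ≈ 74.8°.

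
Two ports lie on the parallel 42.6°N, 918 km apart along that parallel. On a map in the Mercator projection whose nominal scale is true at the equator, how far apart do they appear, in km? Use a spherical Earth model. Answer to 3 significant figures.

Mercator is conformal, so the point scale is isotropic: h = k = sec φ = 1/cos φ.
Along the parallel, k = sec 42.6° = 1/0.7361 = 1.359.
Map distance = 918 × 1.359 ≈ 1250 km.

1250 km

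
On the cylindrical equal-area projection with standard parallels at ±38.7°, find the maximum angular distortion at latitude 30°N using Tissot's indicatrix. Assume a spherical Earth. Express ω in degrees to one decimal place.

A cylindrical equal-area projection with standard parallel φ₀ has meridian scale h = cos φ / cos φ₀ and parallel scale k = cos φ₀ / cos φ (so areas are preserved, h·k = 1).
At 30°: h = 1.110, k = 0.9012; principal scales a = 1.110, b = 0.9012.
sin(ω/2) = (a − b)/(a + b) = 0.2085/2.011 = 0.1037, so ω = 2 arcsin(0.1037) ≈ 11.9°.

11.9°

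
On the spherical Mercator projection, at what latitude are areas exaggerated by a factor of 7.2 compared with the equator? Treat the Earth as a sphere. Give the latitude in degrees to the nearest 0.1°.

68.1°

Mercator areal scale is sec²φ.
sec²φ = 7.2  ⇒  cos²φ = 0.1389  ⇒  cos φ = 0.3727.
φ = arccos(0.3727) ≈ 68.1°.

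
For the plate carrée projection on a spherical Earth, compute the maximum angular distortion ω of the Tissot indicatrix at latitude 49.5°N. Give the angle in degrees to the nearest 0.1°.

For the equirectangular projection with φ₀ = 0 (plate carrée), h = 1 along meridians and k = sec φ along parallels.
At 49.5°: h = 1.000, k = 1.540; principal scales a = 1.540, b = 1.000.
sin(ω/2) = (a − b)/(a + b) = 0.5398/2.540 = 0.2125, so ω = 2 arcsin(0.2125) ≈ 24.5°.

24.5°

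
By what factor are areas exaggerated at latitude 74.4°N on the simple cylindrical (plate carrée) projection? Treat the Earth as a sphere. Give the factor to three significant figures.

3.72

In the plate carrée (x = Rλ, y = Rφ), meridians are true-scale (h = 1) and parallels are stretched by k = sec φ.
Areal scale = h·k = 1 × sec φ; at 74.4°, h = 1.000, k = 3.719, so h·k = 3.719.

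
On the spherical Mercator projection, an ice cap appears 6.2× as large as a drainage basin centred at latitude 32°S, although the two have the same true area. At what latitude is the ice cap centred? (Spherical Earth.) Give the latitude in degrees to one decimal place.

70.1°

On Mercator, (apparent₁)/(apparent₂) = sec²φ₁ / sec²φ₂ when true areas are equal.
cos²φ₂ / cos²φ₁ = 6.2  ⇒  cos φ₁ = cos 32° / √6.2 = 0.8480/2.490 = 0.3406.
φ₁ = arccos(0.3406) ≈ 70.1°.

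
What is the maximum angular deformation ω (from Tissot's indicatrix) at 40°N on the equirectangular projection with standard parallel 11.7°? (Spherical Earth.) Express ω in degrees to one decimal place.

14.0°

In the equirectangular projection with standard parallel φ₀ = 11.7° (x = Rλ cos φ₀, y = Rφ), meridians are true-scale (h = 1) and the parallel scale is k = cos φ₀ / cos φ.
At 40°: h = 1.000, k = 1.278; principal scales a = 1.278, b = 1.000.
sin(ω/2) = (a − b)/(a + b) = 0.2783/2.278 = 0.1221, so ω = 2 arcsin(0.1221) ≈ 14.0°.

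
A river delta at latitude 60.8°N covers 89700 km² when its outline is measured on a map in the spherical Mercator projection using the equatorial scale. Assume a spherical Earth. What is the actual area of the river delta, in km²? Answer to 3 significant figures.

Mercator is conformal, so the point scale is isotropic: h = k = sec φ = 1/cos φ.
Areal scale = k² = sec²φ = 1/cos²(60.8°) = 1/0.4879² = 4.202.
True area = apparent / (areal scale) = 89700 / 4.202 ≈ 21300 km².

21300 km²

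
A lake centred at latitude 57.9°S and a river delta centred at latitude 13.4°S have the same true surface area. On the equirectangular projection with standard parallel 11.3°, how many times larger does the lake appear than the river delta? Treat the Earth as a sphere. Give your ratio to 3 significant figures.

With standard parallel φ₀ = 11.3°, the equirectangular projection gives x = Rλ cos φ₀, y = Rφ, so h = 1 and k = cos 11.3° / cos φ.
Areal scale at 57.9°: h·k = 1.000 × 1.845 = 1.845.
Areal scale at 13.4°: h·k = 1.000 × 1.008 = 1.008.
Ratio = 1.845/1.008 ≈ 1.83.

1.83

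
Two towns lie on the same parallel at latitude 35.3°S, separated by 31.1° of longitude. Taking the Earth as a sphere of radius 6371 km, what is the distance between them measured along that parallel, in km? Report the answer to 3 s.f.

Arc length along a parallel = R cos φ · Δλ (with Δλ in radians).
= 6371 × cos 35.3° × (31.1° × π/180) = 6371 × 0.8161 × 0.5428 ≈ 2820 km.

2820 km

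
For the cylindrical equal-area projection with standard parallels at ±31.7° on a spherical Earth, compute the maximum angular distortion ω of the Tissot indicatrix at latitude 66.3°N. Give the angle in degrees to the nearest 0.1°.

78.9°

A cylindrical equal-area projection with standard parallel φ₀ has meridian scale h = cos φ / cos φ₀ and parallel scale k = cos φ₀ / cos φ (so areas are preserved, h·k = 1).
At 66.3°: h = 0.4724, k = 2.117; principal scales a = 2.117, b = 0.4724.
sin(ω/2) = (a − b)/(a + b) = 1.644/2.589 = 0.6351, so ω = 2 arcsin(0.6351) ≈ 78.9°.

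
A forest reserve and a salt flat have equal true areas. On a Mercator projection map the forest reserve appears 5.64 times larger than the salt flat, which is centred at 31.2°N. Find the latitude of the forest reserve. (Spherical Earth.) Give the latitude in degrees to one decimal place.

68.9°

Mercator areal scale is sec²φ, so apparent-area ratio = sec²φ₁ / sec²φ₂ = cos²φ₂ / cos²φ₁.
cos²φ₂ / cos²φ₁ = 5.64  ⇒  cos φ₁ = cos 31.2° / √5.64 = 0.8554/2.375 = 0.3602.
φ₁ = arccos(0.3602) ≈ 68.9°.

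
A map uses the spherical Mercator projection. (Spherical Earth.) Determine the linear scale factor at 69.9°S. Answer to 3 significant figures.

For Mercator, h = k = sec φ (a conformal cylindrical projection has a single point scale, 1/cos φ).
k = 1/cos 69.9° = 1/0.3437 = 2.910.

2.91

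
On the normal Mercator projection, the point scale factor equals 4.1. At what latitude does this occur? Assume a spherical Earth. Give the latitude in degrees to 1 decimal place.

75.9°

Mercator scale is k = sec φ = 1/cos φ.
1/cos φ = 4.1  ⇒  cos φ = 0.2439  ⇒  φ = arccos(0.2439) ≈ 75.9°.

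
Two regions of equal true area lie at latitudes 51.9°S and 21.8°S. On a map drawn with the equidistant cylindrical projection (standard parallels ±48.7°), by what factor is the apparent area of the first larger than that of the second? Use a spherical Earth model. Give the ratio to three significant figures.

1.50

In the equirectangular projection with standard parallel φ₀ = 48.7° (x = Rλ cos φ₀, y = Rφ), meridians are true-scale (h = 1) and the parallel scale is k = cos φ₀ / cos φ.
Areal scale at 51.9°: h·k = 1.000 × 1.070 = 1.070.
Areal scale at 21.8°: h·k = 1.000 × 0.7108 = 0.7108.
Ratio = 1.070/0.7108 ≈ 1.50.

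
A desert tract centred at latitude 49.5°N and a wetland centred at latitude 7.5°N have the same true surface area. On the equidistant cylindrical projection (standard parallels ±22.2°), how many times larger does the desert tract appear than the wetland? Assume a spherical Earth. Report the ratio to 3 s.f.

1.53

With standard parallel φ₀ = 22.2°, the equirectangular projection gives x = Rλ cos φ₀, y = Rφ, so h = 1 and k = cos 22.2° / cos φ.
Areal scale at 49.5°: h·k = 1.000 × 1.426 = 1.426.
Areal scale at 7.5°: h·k = 1.000 × 0.9339 = 0.9339.
Ratio = 1.426/0.9339 ≈ 1.53.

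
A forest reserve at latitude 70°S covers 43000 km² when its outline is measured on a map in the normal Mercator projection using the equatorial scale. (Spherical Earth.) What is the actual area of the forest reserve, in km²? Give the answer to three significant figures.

5030 km²

The Mercator projection is conformal; its linear scale factor is the same in every direction and equals sec φ = 1/cos φ.
Areal scale = k² = sec²φ = 1/cos²(70°) = 1/0.3420² = 8.549.
True area = apparent / (areal scale) = 43000 / 8.549 ≈ 5030 km².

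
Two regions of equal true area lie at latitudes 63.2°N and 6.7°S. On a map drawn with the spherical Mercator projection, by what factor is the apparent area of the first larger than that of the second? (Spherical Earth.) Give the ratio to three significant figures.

4.85

Mercator is conformal with k = sec φ, so areal scale = k² = sec²φ.
At 63.2°: sec²(63.2°) = 1/0.4509² = 4.919.
At 6.7°: sec²(6.7°) = 1/0.9932² = 1.014.
Ratio = 4.919/1.014 = cos²(6.7°)/cos²(63.2°) ≈ 4.85.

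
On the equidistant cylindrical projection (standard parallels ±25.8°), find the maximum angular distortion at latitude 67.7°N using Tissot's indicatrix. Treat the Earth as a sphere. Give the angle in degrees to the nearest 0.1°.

48.0°

With standard parallel φ₀ = 25.8°, the equirectangular projection gives x = Rλ cos φ₀, y = Rφ, so h = 1 and k = cos 25.8° / cos φ.
At 67.7°: h = 1.000, k = 2.373; principal scales a = 2.373, b = 1.000.
sin(ω/2) = (a − b)/(a + b) = 1.373/3.373 = 0.4070, so ω = 2 arcsin(0.4070) ≈ 48.0°.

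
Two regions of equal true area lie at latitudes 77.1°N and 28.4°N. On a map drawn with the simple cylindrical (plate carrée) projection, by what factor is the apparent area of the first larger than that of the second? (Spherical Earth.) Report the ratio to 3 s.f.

3.94

For the equirectangular projection with φ₀ = 0 (plate carrée), h = 1 along meridians and k = sec φ along parallels.
Areal scale at 77.1°: h·k = 1.000 × 4.479 = 4.479.
Areal scale at 28.4°: h·k = 1.000 × 1.137 = 1.137.
Ratio = 4.479/1.137 ≈ 3.94.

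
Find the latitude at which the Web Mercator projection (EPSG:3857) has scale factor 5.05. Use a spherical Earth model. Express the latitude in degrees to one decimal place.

Mercator scale is k = sec φ = 1/cos φ.
1/cos φ = 5.05  ⇒  cos φ = 0.1980  ⇒  φ = arccos(0.1980) ≈ 78.6°.

78.6°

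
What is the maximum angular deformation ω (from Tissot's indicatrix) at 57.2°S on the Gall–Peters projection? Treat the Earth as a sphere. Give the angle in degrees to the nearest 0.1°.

30.2°

The Gall–Peters projection is cylindrical equal-area with φ₀ = 45°. A cylindrical equal-area projection with standard parallel φ₀ has meridian scale h = cos φ / cos φ₀ and parallel scale k = cos φ₀ / cos φ (so areas are preserved, h·k = 1).
At 57.2°: h = 0.7661, k = 1.305; principal scales a = 1.305, b = 0.7661.
sin(ω/2) = (a − b)/(a + b) = 0.5392/2.071 = 0.2603, so ω = 2 arcsin(0.2603) ≈ 30.2°.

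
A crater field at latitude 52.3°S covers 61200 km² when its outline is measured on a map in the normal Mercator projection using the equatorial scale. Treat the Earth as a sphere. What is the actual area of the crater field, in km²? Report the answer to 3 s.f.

22900 km²

The Mercator projection is conformal; its linear scale factor is the same in every direction and equals sec φ = 1/cos φ.
Areal scale = k² = sec²φ = 1/cos²(52.3°) = 1/0.6115² = 2.674.
True area = apparent / (areal scale) = 61200 / 2.674 ≈ 22900 km².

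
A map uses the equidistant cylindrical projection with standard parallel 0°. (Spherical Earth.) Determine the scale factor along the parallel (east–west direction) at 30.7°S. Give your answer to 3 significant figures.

1.16

Plate carrée maps x = Rλ, y = Rφ. The meridian scale is h = 1 and the parallel scale is k = 1/cos φ = sec φ.
k = 1/cos 30.7° = 1/0.8599 = 1.163.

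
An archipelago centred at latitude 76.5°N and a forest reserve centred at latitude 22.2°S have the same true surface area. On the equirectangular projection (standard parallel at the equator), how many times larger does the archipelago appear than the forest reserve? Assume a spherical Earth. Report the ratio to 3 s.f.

Plate carrée maps x = Rλ, y = Rφ. The meridian scale is h = 1 and the parallel scale is k = 1/cos φ = sec φ.
Areal scale at 76.5°: h·k = 1.000 × 4.284 = 4.284.
Areal scale at 22.2°: h·k = 1.000 × 1.080 = 1.080.
Ratio = 4.284/1.080 ≈ 3.97.

3.97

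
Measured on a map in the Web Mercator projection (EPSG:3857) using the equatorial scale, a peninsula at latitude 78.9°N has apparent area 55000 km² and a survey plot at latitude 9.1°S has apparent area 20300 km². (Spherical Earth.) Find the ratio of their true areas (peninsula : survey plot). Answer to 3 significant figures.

Mercator's areal exaggeration is sec²φ; hence true area = (apparent area) · cos²φ.
True area of peninsula: 55000 × cos²(78.9°) = 55000 × 0.03706 = 2039 km².
True area of survey plot: 20300 × cos²(9.1°) = 20300 × 0.9750 = 19790 km².
Ratio = 2039 / 19790 ≈ 0.103.

0.103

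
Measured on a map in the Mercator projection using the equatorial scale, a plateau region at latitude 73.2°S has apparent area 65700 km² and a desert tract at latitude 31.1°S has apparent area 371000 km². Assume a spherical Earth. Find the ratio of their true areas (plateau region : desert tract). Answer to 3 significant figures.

0.0202

On Mercator the areal scale is sec²φ, so true area = apparent × cos²φ.
True area of plateau region: 65700 × cos²(73.2°) = 65700 × 0.08354 = 5489 km².
True area of desert tract: 371000 × cos²(31.1°) = 371000 × 0.7332 = 272000 km².
Ratio = 5489 / 272000 ≈ 0.0202.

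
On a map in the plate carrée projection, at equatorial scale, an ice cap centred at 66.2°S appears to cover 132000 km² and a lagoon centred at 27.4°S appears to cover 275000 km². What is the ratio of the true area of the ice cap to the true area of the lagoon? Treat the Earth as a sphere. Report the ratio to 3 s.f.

0.218

Plate carrée has h = 1 and k = sec φ, giving areal scale sec φ; true area = (apparent area) · cos φ.
True area of ice cap: 132000 × cos(66.2°) = 132000 × 0.4035 = 53270 km².
True area of lagoon: 275000 × cos(27.4°) = 275000 × 0.8878 = 244100 km².
Ratio = 53270 / 244100 ≈ 0.218.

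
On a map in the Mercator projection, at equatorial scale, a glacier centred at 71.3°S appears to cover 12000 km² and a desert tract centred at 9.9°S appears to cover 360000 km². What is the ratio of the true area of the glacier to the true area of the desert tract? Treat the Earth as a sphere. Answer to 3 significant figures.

On Mercator the areal scale is sec²φ, so true area = apparent × cos²φ.
True area of glacier: 12000 × cos²(71.3°) = 12000 × 0.1028 = 1234 km².
True area of desert tract: 360000 × cos²(9.9°) = 360000 × 0.9704 = 349400 km².
Ratio = 1234 / 349400 ≈ 0.00353.

0.00353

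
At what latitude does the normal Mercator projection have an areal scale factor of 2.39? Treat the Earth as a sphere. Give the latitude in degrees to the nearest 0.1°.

Mercator areal scale is sec²φ.
sec²φ = 2.39  ⇒  cos²φ = 0.4184  ⇒  cos φ = 0.6468.
φ = arccos(0.6468) ≈ 49.7°.

49.7°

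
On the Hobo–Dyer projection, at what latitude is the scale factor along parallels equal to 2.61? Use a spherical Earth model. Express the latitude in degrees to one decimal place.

The Hobo–Dyer projection is cylindrical equal-area with φ₀ = 37.5°. For cylindrical equal-area with standard parallel φ₀, h = cos φ / cos φ₀ and k = cos φ₀ / cos φ, so h·k = 1.
k = cos φ₀ / cos φ = 2.61  ⇒  cos φ = cos 37.5° / 2.61 = 0.3040.
φ = arccos(0.3040) ≈ 72.3°.

72.3°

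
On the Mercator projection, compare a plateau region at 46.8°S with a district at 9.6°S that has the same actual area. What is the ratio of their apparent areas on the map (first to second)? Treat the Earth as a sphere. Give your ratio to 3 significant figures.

Mercator areal scale is sec²φ.
At 46.8°: sec²(46.8°) = 1/0.6845² = 2.134.
At 9.6°: sec²(9.6°) = 1/0.9860² = 1.029.
Ratio = 2.134/1.029 = cos²(9.6°)/cos²(46.8°) ≈ 2.07.

2.07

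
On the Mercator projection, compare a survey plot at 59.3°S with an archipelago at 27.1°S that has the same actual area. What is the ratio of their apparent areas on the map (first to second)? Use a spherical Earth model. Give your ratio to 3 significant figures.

On Mercator, area is exaggerated by sec²φ = 1/cos²φ.
At 59.3°: sec²(59.3°) = 1/0.5105² = 3.837.
At 27.1°: sec²(27.1°) = 1/0.8902² = 1.262.
Ratio = 3.837/1.262 = cos²(27.1°)/cos²(59.3°) ≈ 3.04.

3.04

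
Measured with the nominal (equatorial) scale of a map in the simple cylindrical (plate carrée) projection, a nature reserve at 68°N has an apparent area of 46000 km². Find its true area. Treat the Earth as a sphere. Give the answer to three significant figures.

For the equirectangular projection with φ₀ = 0 (plate carrée), h = 1 along meridians and k = sec φ along parallels.
Areal scale = h·k = 1 × sec φ; at 68°, h = 1.000, k = 2.669, so h·k = 2.669.
True area = apparent / (areal scale) = 46000 / 2.669 ≈ 17200 km².

17200 km²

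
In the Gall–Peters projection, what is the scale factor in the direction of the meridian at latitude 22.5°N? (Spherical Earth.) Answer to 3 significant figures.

Gall–Peters is a cylindrical equal-area projection with standard parallels at ±45°. For cylindrical equal-area with standard parallel φ₀, h = cos φ / cos φ₀ and k = cos φ₀ / cos φ, so h·k = 1.
h = cos 22.5° / cos 45° = 0.9239/0.7071 = 1.307.

1.31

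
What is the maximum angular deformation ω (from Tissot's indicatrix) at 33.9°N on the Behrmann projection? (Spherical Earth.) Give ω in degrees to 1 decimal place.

Behrmann is a cylindrical equal-area projection with standard parallels at ±30°. Cylindrical equal-area (φ₀ = 30°): h = cos φ / cos 30° along meridians, k = cos 30° / cos φ along parallels; h·k = 1.
At 33.9°: h = 0.9584, k = 1.043; principal scales a = 1.043, b = 0.9584.
sin(ω/2) = (a − b)/(a + b) = 0.08497/2.002 = 0.04245, so ω = 2 arcsin(0.04245) ≈ 4.9°.

4.9°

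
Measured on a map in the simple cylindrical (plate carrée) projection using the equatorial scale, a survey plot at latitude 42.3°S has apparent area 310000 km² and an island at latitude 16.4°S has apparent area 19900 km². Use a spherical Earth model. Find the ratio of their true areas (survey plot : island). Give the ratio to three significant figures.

Plate carrée has h = 1 and k = sec φ, giving areal scale sec φ; true area = (apparent area) · cos φ.
True area of survey plot: 310000 × cos(42.3°) = 310000 × 0.7396 = 229300 km².
True area of island: 19900 × cos(16.4°) = 19900 × 0.9593 = 19090 km².
Ratio = 229300 / 19090 ≈ 12.0.

12.0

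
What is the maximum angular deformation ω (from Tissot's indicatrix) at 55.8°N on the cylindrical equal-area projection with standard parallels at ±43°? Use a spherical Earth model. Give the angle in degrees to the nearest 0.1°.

A cylindrical equal-area projection with standard parallel φ₀ has meridian scale h = cos φ / cos φ₀ and parallel scale k = cos φ₀ / cos φ (so areas are preserved, h·k = 1).
At 55.8°: h = 0.7686, k = 1.301; principal scales a = 1.301, b = 0.7686.
sin(ω/2) = (a − b)/(a + b) = 0.5326/2.070 = 0.2573, so ω = 2 arcsin(0.2573) ≈ 29.8°.

29.8°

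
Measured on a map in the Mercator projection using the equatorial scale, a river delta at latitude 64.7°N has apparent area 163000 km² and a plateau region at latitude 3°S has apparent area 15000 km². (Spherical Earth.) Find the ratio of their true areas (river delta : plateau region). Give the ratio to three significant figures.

On Mercator the areal scale is sec²φ, so true area = apparent × cos²φ.
True area of river delta: 163000 × cos²(64.7°) = 163000 × 0.1826 = 29770 km².
True area of plateau region: 15000 × cos²(3°) = 15000 × 0.9973 = 14960 km².
Ratio = 29770 / 14960 ≈ 1.99.

1.99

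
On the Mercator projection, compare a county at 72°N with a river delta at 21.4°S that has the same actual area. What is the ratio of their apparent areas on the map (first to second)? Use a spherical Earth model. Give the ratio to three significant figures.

9.08

Mercator is conformal with k = sec φ, so areal scale = k² = sec²φ.
At 72°: sec²(72°) = 1/0.3090² = 10.47.
At 21.4°: sec²(21.4°) = 1/0.9311² = 1.154.
Ratio = 10.47/1.154 = cos²(21.4°)/cos²(72°) ≈ 9.08.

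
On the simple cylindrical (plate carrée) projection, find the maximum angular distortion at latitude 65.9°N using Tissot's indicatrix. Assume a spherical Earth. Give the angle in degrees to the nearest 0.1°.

49.7°

In the plate carrée (x = Rλ, y = Rφ), meridians are true-scale (h = 1) and parallels are stretched by k = sec φ.
At 65.9°: h = 1.000, k = 2.449; principal scales a = 2.449, b = 1.000.
sin(ω/2) = (a − b)/(a + b) = 1.449/3.449 = 0.4201, so ω = 2 arcsin(0.4201) ≈ 49.7°.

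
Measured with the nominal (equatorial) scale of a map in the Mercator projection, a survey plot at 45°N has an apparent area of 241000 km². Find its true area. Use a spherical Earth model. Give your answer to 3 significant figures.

121000 km²

For Mercator, h = k = sec φ (a conformal cylindrical projection has a single point scale, 1/cos φ).
Areal scale = k² = sec²φ = 1/cos²(45°) = 1/0.7071² = 2.000.
True area = apparent / (areal scale) = 241000 / 2.000 ≈ 121000 km².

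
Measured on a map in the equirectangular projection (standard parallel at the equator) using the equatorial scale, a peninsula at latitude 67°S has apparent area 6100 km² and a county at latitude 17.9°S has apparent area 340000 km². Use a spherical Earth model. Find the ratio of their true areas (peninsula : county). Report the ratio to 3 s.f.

0.00737

Plate carrée has h = 1 and k = sec φ, giving areal scale sec φ; true area = (apparent area) · cos φ.
True area of peninsula: 6100 × cos(67°) = 6100 × 0.3907 = 2383 km².
True area of county: 340000 × cos(17.9°) = 340000 × 0.9516 = 323500 km².
Ratio = 2383 / 323500 ≈ 0.00737.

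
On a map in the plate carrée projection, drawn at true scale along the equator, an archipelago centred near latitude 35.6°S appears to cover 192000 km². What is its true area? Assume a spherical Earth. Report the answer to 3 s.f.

In the plate carrée (x = Rλ, y = Rφ), meridians are true-scale (h = 1) and parallels are stretched by k = sec φ.
Areal scale = h·k = 1 × sec φ; at 35.6°, h = 1.000, k = 1.230, so h·k = 1.230.
True area = apparent / (areal scale) = 192000 / 1.230 ≈ 156000 km².

156000 km²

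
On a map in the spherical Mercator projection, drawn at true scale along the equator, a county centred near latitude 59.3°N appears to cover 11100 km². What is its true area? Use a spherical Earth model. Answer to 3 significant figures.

For Mercator, h = k = sec φ (a conformal cylindrical projection has a single point scale, 1/cos φ).
Areal scale = k² = sec²φ = 1/cos²(59.3°) = 1/0.5105² = 3.837.
True area = apparent / (areal scale) = 11100 / 3.837 ≈ 2890 km².

2890 km²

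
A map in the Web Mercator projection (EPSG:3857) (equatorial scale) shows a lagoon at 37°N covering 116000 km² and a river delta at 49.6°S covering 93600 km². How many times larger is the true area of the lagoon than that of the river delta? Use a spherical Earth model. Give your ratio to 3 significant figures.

1.88

On Mercator the areal scale is sec²φ, so true area = apparent × cos²φ.
True area of lagoon: 116000 × cos²(37°) = 116000 × 0.6378 = 73990 km².
True area of river delta: 93600 × cos²(49.6°) = 93600 × 0.4201 = 39320 km².
Ratio = 73990 / 39320 ≈ 1.88.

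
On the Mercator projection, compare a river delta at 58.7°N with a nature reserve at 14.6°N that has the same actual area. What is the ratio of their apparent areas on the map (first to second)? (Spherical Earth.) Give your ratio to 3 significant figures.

Mercator areal scale is sec²φ.
At 58.7°: sec²(58.7°) = 1/0.5195² = 3.705.
At 14.6°: sec²(14.6°) = 1/0.9677² = 1.068.
Ratio = 3.705/1.068 = cos²(14.6°)/cos²(58.7°) ≈ 3.47.

3.47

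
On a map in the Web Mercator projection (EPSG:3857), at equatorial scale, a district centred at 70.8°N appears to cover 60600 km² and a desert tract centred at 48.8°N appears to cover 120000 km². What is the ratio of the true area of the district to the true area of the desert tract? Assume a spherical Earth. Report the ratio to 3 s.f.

0.126

Mercator's areal exaggeration is sec²φ; hence true area = (apparent area) · cos²φ.
True area of district: 60600 × cos²(70.8°) = 60600 × 0.1082 = 6554 km².
True area of desert tract: 120000 × cos²(48.8°) = 120000 × 0.4339 = 52060 km².
Ratio = 6554 / 52060 ≈ 0.126.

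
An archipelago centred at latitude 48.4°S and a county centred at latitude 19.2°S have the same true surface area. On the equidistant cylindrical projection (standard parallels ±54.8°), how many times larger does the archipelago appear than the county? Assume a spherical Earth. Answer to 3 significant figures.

1.42

The equidistant cylindrical projection with φ₀ = 54.8° has h = 1 (meridians true) and k = cos φ₀ / cos φ along parallels.
Areal scale at 48.4°: h·k = 1.000 × 0.8682 = 0.8682.
Areal scale at 19.2°: h·k = 1.000 × 0.6104 = 0.6104.
Ratio = 0.8682/0.6104 ≈ 1.42.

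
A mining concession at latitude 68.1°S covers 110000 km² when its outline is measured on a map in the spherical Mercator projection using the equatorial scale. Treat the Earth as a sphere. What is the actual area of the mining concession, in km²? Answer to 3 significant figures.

Mercator is conformal, so the point scale is isotropic: h = k = sec φ = 1/cos φ.
Areal scale = k² = sec²φ = 1/cos²(68.1°) = 1/0.3730² = 7.188.
True area = apparent / (areal scale) = 110000 / 7.188 ≈ 15300 km².

15300 km²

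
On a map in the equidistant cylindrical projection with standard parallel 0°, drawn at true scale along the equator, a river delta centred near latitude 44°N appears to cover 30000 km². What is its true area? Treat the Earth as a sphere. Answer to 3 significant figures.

21600 km²

Plate carrée maps x = Rλ, y = Rφ. The meridian scale is h = 1 and the parallel scale is k = 1/cos φ = sec φ.
Areal scale = h·k = 1 × sec φ; at 44°, h = 1.000, k = 1.390, so h·k = 1.390.
True area = apparent / (areal scale) = 30000 / 1.390 ≈ 21600 km².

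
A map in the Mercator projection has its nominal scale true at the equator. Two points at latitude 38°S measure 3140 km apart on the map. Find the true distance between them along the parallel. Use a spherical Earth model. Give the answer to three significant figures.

The Mercator projection is conformal; its linear scale factor is the same in every direction and equals sec φ = 1/cos φ.
Along the parallel at 38°, map distances are exaggerated by k = sec 38° = 1.269.
True distance = 3140 / 1.269 = 3140 × cos 38° ≈ 2470 km.

2470 km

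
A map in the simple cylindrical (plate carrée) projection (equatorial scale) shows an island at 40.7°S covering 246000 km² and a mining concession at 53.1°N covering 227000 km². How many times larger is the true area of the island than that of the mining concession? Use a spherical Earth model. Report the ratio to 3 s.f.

On the plate carrée, areal scale = h·k = 1 × sec φ, so true area = apparent × cos φ.
True area of island: 246000 × cos(40.7°) = 246000 × 0.7581 = 186500 km².
True area of mining concession: 227000 × cos(53.1°) = 227000 × 0.6004 = 136300 km².
Ratio = 186500 / 136300 ≈ 1.37.

1.37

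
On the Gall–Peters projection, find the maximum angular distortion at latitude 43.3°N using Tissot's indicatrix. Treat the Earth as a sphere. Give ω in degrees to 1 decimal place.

Gall–Peters is a cylindrical equal-area projection with standard parallels at ±45°. Cylindrical equal-area (φ₀ = 45°): h = cos φ / cos 45° along meridians, k = cos 45° / cos φ along parallels; h·k = 1.
At 43.3°: h = 1.029, k = 0.9716; principal scales a = 1.029, b = 0.9716.
sin(ω/2) = (a − b)/(a + b) = 0.05762/2.001 = 0.02880, so ω = 2 arcsin(0.02880) ≈ 3.3°.

3.3°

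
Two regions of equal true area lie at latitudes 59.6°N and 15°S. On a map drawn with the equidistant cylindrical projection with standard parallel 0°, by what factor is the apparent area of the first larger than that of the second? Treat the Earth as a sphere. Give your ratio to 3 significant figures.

For the equirectangular projection with φ₀ = 0 (plate carrée), h = 1 along meridians and k = sec φ along parallels.
Areal scale at 59.6°: h·k = 1.000 × 1.976 = 1.976.
Areal scale at 15°: h·k = 1.000 × 1.035 = 1.035.
Ratio = 1.976/1.035 ≈ 1.91.

1.91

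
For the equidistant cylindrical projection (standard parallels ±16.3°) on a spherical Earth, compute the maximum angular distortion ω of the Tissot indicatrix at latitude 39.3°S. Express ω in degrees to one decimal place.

12.3°

In the equirectangular projection with standard parallel φ₀ = 16.3° (x = Rλ cos φ₀, y = Rφ), meridians are true-scale (h = 1) and the parallel scale is k = cos φ₀ / cos φ.
At 39.3°: h = 1.000, k = 1.240; principal scales a = 1.240, b = 1.000.
sin(ω/2) = (a − b)/(a + b) = 0.2403/2.240 = 0.1073, so ω = 2 arcsin(0.1073) ≈ 12.3°.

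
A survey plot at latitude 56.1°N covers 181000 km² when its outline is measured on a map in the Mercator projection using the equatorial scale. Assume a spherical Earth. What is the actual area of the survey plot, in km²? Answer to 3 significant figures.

56300 km²

Mercator is conformal, so the point scale is isotropic: h = k = sec φ = 1/cos φ.
Areal scale = k² = sec²φ = 1/cos²(56.1°) = 1/0.5577² = 3.215.
True area = apparent / (areal scale) = 181000 / 3.215 ≈ 56300 km².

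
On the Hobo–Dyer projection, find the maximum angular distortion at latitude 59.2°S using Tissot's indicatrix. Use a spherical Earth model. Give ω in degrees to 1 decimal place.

48.6°

The Hobo–Dyer projection is cylindrical equal-area with φ₀ = 37.5°. A cylindrical equal-area projection with standard parallel φ₀ has meridian scale h = cos φ / cos φ₀ and parallel scale k = cos φ₀ / cos φ (so areas are preserved, h·k = 1).
At 59.2°: h = 0.6454, k = 1.549; principal scales a = 1.549, b = 0.6454.
sin(ω/2) = (a − b)/(a + b) = 0.9040/2.195 = 0.4119, so ω = 2 arcsin(0.4119) ≈ 48.6°.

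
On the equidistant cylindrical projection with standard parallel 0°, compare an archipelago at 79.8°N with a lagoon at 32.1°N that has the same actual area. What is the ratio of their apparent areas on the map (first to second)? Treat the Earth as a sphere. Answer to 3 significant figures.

In the plate carrée (x = Rλ, y = Rφ), meridians are true-scale (h = 1) and parallels are stretched by k = sec φ.
Areal scale at 79.8°: h·k = 1.000 × 5.647 = 5.647.
Areal scale at 32.1°: h·k = 1.000 × 1.180 = 1.180.
Ratio = 5.647/1.180 ≈ 4.78.

4.78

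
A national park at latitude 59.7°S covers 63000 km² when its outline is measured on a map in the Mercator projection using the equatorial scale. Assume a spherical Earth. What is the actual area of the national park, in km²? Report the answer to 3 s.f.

16000 km²

The Mercator projection is conformal; its linear scale factor is the same in every direction and equals sec φ = 1/cos φ.
Areal scale = k² = sec²φ = 1/cos²(59.7°) = 1/0.5045² = 3.929.
True area = apparent / (areal scale) = 63000 / 3.929 ≈ 16000 km².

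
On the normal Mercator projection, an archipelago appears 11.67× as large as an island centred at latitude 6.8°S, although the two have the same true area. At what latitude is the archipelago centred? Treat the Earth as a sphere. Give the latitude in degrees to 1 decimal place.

73.1°

For equal true areas on Mercator, apparent areas scale as sec²φ, so the ratio is cos²φ₂ / cos²φ₁.
cos²φ₂ / cos²φ₁ = 11.67  ⇒  cos φ₁ = cos 6.8° / √11.67 = 0.9930/3.416 = 0.2907.
φ₁ = arccos(0.2907) ≈ 73.1°.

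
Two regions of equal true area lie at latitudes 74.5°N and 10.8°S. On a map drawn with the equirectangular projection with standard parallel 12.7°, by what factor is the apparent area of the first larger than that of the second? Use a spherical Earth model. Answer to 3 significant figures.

With standard parallel φ₀ = 12.7°, the equirectangular projection gives x = Rλ cos φ₀, y = Rφ, so h = 1 and k = cos 12.7° / cos φ.
Areal scale at 74.5°: h·k = 1.000 × 3.650 = 3.650.
Areal scale at 10.8°: h·k = 1.000 × 0.9931 = 0.9931.
Ratio = 3.650/0.9931 ≈ 3.68.

3.68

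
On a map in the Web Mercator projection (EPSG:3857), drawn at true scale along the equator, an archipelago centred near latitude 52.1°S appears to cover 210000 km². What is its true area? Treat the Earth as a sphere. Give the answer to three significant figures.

Mercator is conformal, so the point scale is isotropic: h = k = sec φ = 1/cos φ.
Areal scale = k² = sec²φ = 1/cos²(52.1°) = 1/0.6143² = 2.650.
True area = apparent / (areal scale) = 210000 / 2.650 ≈ 79200 km².

79200 km²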